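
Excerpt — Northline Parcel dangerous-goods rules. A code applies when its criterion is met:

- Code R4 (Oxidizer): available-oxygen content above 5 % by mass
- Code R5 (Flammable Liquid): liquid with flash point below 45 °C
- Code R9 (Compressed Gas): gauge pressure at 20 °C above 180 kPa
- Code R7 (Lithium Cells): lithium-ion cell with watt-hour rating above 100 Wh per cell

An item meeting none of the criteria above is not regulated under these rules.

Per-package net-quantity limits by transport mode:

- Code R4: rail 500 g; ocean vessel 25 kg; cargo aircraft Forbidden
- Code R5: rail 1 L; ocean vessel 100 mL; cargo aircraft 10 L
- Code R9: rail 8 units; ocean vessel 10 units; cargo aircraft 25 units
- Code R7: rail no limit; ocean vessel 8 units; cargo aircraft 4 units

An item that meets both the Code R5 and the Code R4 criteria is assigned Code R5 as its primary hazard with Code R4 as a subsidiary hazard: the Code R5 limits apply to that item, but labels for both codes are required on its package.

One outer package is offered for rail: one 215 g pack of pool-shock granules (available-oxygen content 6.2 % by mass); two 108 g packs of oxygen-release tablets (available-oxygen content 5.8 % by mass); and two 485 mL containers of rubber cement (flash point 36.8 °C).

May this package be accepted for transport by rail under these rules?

Yes

Pool-shock granules: available-oxygen content 6.2 % by mass > 5 % by mass → Code R4 (Oxidizer).
With available-oxygen content 5.8 % by mass (> 5 % by mass), the oxygen-release tablets fall in Code R4.
Flash point 36.8 °C meets the Code R5 criterion (Flammable Liquid), so the rubber cement is Code R5.
Code R4 net quantity: 215 g + (two 108 g packs = 216 g) = 431 g.
431 g ≤ 500 g (rail limit, Code R4) — within limit.
Code R5 quantity: two 485 mL containers = 970 mL.
That is within the Code R5 rail limit of 1 L.
Every hazard code is within its rail limit and no segregation rule is violated.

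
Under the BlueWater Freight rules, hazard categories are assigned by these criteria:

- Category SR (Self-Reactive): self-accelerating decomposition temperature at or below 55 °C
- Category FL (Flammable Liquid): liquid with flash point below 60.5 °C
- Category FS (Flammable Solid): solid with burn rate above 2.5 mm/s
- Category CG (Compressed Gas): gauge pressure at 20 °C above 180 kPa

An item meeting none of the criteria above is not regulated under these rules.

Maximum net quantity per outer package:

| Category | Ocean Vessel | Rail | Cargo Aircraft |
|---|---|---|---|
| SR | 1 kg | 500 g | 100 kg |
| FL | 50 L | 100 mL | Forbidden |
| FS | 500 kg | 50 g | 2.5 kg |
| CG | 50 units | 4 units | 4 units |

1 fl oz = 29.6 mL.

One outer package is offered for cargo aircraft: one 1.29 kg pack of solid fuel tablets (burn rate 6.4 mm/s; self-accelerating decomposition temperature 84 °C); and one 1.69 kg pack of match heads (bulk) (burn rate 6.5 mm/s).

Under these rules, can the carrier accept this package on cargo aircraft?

No

Solid fuel tablets: burn rate 6.4 mm/s > 2.5 mm/s → Category FS (Flammable Solid).
The match heads (bulk) have burn rate 6.5 mm/s, which is > 2.5 mm/s, so they are Category FS (Flammable Solid).
Total Category FS: 1.29 kg + 1.69 kg = 2.98 kg.
2.98 kg > 2.5 kg (cargo aircraft limit, Category FS) — over the limit.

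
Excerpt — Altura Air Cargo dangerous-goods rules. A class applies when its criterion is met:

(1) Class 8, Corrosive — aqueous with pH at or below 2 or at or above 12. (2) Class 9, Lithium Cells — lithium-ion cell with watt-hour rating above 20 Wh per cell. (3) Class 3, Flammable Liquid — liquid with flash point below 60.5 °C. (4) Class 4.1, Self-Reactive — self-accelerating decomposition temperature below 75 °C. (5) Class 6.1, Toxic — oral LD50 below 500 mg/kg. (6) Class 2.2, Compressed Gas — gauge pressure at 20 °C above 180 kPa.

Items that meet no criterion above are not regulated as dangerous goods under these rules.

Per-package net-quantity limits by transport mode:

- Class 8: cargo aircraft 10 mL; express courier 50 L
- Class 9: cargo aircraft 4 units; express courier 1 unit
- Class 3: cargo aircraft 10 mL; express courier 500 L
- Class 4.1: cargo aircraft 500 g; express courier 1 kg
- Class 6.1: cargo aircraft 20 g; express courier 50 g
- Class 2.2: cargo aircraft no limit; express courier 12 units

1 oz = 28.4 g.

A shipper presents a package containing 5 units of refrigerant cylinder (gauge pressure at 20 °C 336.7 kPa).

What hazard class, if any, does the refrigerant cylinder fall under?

The refrigerant cylinder has gauge pressure at 20 °C 336.7 kPa, which is > 180 kPa, so it is Class 2.2 (Compressed Gas).

Class 2.2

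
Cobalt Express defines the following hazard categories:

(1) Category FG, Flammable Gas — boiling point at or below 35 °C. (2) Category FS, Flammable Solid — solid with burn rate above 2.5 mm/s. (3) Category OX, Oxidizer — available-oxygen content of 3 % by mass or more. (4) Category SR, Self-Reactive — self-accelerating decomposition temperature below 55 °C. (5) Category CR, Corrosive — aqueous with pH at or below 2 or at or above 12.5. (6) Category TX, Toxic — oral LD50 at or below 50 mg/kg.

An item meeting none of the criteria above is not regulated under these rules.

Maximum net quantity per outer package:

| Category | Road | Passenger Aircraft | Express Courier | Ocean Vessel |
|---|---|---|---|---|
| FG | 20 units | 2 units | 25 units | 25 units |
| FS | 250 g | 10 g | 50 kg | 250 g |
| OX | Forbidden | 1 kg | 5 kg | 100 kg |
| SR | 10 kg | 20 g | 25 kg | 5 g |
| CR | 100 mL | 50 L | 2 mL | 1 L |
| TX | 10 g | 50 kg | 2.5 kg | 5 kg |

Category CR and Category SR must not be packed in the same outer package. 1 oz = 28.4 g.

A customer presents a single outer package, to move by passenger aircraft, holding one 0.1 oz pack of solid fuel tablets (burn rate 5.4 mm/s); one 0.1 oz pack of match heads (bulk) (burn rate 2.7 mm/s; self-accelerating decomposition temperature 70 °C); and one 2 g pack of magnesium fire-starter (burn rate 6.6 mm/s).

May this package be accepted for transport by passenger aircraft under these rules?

The solid fuel tablets have burn rate 5.4 mm/s, which is > 2.5 mm/s, so they are Category FS (Flammable Solid).
Match heads (bulk): burn rate 2.7 mm/s > 2.5 mm/s → Category FS (Flammable Solid).
The magnesium fire-starter has burn rate 6.6 mm/s, which is > 2.5 mm/s, so it is Category FS (Flammable Solid).
Category FS net quantity: (one 0.1 oz pack = 2.84 g) + (one 0.1 oz pack = 2.84 g) + 2 g = 7.68 g.
7.68 g ≤ 10 g (passenger aircraft limit, Category FS) — within limit.

Yes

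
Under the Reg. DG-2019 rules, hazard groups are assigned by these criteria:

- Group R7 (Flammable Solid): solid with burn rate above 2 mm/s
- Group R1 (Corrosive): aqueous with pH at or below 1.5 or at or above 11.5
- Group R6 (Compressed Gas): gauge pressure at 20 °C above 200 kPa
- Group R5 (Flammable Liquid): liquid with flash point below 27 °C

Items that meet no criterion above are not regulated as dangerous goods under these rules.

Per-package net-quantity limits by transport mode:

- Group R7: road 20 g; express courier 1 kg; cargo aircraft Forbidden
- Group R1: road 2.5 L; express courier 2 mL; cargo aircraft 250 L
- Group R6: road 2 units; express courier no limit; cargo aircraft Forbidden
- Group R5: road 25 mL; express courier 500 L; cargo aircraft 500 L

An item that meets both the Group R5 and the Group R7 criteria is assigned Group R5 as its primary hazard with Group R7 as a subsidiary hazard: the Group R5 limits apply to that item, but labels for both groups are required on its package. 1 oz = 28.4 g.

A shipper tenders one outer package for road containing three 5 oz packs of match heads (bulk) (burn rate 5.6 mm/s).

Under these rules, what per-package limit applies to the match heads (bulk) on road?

With burn rate 5.6 mm/s (> 2 mm/s), the match heads (bulk) fall in Group R7.
The road limit for Group R7 is 20 g.

20 g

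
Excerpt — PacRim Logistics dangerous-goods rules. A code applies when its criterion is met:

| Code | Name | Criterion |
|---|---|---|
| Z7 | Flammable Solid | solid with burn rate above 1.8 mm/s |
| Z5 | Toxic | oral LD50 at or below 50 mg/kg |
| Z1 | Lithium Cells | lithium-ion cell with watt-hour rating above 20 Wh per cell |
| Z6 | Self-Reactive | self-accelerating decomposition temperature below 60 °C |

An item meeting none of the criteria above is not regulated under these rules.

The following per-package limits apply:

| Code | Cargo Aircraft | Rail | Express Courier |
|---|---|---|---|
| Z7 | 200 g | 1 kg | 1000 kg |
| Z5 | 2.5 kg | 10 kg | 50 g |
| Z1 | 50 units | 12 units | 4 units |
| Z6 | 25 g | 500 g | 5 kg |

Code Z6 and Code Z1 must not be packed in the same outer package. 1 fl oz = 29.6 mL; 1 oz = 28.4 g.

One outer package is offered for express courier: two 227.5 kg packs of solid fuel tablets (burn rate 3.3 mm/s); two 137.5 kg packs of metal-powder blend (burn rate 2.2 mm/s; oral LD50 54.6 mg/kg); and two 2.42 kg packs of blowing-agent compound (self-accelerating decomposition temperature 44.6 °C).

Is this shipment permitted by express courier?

Yes

With burn rate 3.3 mm/s (> 1.8 mm/s), the solid fuel tablets fall in Code Z7.
Metal-powder blend: burn rate 2.2 mm/s > 1.8 mm/s → Code Z7 (Flammable Solid).
Blowing-agent compound: self-accelerating decomposition temperature 44.6 °C < 60 °C → Code Z6 (Self-Reactive).
Code Z6 quantity: two 2.42 kg packs = 4.84 kg.
4.84 kg is within the express courier limit of 5 kg for Code Z6.
Total Code Z7: (two 227.5 kg packs = 455 kg) + (two 137.5 kg packs = 275 kg) = 730 kg.
730 kg ≤ 1000 kg (express courier limit, Code Z7) — within limit.
The segregation rule (Code Z6 with Code Z1) does not apply to Code Z6 with Code Z7.
Every hazard code is within its express courier limit and no segregation rule is violated.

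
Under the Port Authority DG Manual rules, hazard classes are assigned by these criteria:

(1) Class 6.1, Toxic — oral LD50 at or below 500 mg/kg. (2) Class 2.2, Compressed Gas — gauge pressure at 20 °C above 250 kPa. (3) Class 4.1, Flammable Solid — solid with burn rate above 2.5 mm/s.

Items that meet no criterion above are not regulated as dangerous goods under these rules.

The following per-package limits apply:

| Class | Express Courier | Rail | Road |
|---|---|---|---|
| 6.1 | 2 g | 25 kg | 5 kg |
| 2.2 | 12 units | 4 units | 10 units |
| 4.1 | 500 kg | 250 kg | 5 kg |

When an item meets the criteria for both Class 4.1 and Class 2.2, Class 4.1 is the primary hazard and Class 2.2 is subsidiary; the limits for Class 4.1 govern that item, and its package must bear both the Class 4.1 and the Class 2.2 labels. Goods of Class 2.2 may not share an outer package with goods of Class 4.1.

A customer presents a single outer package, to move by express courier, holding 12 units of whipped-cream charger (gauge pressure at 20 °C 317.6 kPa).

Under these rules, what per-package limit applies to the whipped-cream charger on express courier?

12 units

Whipped-cream charger: gauge pressure at 20 °C 317.6 kPa > 250 kPa → Class 2.2 (Compressed Gas).
The express courier limit for Class 2.2 is 12 units.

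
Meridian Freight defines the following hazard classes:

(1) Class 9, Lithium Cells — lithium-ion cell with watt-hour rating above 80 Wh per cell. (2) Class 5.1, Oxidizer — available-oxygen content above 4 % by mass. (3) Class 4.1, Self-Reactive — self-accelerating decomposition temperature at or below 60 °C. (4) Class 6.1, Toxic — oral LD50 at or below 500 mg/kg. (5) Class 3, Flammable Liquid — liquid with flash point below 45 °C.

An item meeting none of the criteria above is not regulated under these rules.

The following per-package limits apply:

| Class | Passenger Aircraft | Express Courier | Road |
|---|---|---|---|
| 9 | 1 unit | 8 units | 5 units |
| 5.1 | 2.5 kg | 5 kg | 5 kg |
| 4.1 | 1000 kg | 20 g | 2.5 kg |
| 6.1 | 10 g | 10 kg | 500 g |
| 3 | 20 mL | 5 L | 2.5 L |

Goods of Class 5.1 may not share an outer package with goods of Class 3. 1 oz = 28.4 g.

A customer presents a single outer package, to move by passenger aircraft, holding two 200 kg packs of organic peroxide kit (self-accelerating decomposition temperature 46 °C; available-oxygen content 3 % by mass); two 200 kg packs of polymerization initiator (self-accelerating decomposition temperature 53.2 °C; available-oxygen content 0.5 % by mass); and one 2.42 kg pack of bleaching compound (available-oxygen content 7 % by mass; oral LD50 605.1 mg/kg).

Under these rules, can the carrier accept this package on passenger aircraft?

Self-accelerating decomposition temperature 46 °C meets the Class 4.1 criterion (Self-Reactive), so the organic peroxide kit is Class 4.1.
Polymerization initiator: self-accelerating decomposition temperature 53.2 °C ≤ 60 °C → Class 4.1 (Self-Reactive).
Available-oxygen content 7 % by mass meets the Class 5.1 criterion (Oxidizer), so the bleaching compound is Class 5.1.
Class 5.1 quantity: 2.42 kg.
2.42 kg is within the passenger aircraft limit of 2.5 kg for Class 5.1.
Total Class 4.1: (two 200 kg packs = 400 kg) + (two 200 kg packs = 400 kg) = 800 kg.
That is within the Class 4.1 passenger aircraft limit of 1000 kg.
The segregation rule (Class 5.1 with Class 3) does not apply to Class 5.1 with Class 4.1.
Every hazard class is within its passenger aircraft limit and no segregation rule is violated.

Yes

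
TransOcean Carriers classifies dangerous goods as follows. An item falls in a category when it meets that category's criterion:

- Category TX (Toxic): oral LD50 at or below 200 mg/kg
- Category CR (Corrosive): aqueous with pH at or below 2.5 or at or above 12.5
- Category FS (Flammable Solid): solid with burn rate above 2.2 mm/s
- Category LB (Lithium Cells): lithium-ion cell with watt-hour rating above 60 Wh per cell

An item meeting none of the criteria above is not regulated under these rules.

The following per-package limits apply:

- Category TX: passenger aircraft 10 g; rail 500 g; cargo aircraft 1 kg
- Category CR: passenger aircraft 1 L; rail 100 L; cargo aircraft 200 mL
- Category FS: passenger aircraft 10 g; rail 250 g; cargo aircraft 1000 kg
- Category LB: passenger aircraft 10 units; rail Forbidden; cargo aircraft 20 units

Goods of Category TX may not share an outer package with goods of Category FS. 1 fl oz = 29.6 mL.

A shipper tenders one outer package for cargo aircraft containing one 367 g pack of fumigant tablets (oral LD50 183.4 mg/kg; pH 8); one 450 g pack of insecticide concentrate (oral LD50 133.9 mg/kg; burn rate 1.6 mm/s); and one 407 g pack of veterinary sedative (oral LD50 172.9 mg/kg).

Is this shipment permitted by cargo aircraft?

The fumigant tablets have oral LD50 183.4 mg/kg, which is ≤ 200 mg/kg, so they are Category TX (Toxic).
Insecticide concentrate: oral LD50 133.9 mg/kg ≤ 200 mg/kg → Category TX (Toxic).
With oral LD50 172.9 mg/kg (≤ 200 mg/kg), the veterinary sedative falls in Category TX.
Category TX net quantity: 367 g + 450 g + 407 g = 1.224 kg.
1.224 kg exceeds the cargo aircraft limit of 1 kg for Category TX.

No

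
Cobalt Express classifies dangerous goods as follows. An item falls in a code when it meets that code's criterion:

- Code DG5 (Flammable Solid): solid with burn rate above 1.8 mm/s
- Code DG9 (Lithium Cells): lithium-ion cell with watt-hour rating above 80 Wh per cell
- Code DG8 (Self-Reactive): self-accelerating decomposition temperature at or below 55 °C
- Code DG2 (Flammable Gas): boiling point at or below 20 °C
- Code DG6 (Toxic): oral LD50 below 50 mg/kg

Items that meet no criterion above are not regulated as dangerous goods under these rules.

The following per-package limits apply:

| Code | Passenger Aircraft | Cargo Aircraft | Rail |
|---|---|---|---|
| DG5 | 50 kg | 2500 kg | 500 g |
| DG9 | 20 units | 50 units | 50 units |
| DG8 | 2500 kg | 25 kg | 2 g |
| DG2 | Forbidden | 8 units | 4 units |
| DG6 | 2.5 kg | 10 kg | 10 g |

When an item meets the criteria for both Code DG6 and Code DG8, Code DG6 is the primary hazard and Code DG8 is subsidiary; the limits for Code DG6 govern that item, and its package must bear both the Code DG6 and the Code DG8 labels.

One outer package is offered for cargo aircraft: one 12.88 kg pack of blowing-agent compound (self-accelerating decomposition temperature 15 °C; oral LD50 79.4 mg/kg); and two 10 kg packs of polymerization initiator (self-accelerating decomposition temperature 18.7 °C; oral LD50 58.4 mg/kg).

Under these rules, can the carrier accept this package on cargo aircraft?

No

With self-accelerating decomposition temperature 15 °C (≤ 55 °C), the blowing-agent compound falls in Code DG8.
The polymerization initiator has self-accelerating decomposition temperature 18.7 °C, which is ≤ 55 °C, so it is Code DG8 (Self-Reactive).
Total Code DG8: 12.88 kg + (two 10 kg packs = 20 kg) = 32.88 kg.
32.88 kg exceeds the cargo aircraft limit of 25 kg for Code DG8.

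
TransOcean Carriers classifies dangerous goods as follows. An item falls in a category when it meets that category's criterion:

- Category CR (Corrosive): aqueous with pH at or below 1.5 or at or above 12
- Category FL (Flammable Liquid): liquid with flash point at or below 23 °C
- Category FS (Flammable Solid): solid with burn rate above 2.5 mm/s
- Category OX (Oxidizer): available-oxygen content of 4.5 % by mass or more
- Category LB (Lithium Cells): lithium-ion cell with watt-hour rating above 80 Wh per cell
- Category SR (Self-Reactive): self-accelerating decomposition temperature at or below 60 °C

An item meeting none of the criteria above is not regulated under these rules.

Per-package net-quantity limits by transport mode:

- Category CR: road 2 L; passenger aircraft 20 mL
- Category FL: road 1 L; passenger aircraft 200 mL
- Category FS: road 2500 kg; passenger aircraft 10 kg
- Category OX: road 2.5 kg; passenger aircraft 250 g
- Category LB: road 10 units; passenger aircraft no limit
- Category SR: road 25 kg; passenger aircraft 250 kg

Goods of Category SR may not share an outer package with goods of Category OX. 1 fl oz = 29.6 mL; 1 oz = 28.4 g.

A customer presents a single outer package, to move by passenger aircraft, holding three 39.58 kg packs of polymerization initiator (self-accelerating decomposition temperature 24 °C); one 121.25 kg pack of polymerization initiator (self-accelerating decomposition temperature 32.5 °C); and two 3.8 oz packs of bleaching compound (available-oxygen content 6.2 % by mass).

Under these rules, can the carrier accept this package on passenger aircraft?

No

Self-accelerating decomposition temperature 24 °C meets the Category SR criterion (Self-Reactive), so the polymerization initiator is Category SR.
The polymerization initiator has self-accelerating decomposition temperature 32.5 °C, which is ≤ 60 °C, so it is Category SR (Self-Reactive).
Available-oxygen content 6.2 % by mass meets the Category OX criterion (Oxidizer), so the bleaching compound is Category OX.
Category SR net quantity: (three 39.58 kg packs = 118.74 kg) + 121.25 kg = 239.99 kg.
That is within the Category SR passenger aircraft limit of 250 kg.
Category OX quantity: two 3.8 oz packs = 215.84 g.
215.84 g ≤ 250 g (passenger aircraft limit, Category OX) — within limit.
Category SR and Category OX may not share an outer package.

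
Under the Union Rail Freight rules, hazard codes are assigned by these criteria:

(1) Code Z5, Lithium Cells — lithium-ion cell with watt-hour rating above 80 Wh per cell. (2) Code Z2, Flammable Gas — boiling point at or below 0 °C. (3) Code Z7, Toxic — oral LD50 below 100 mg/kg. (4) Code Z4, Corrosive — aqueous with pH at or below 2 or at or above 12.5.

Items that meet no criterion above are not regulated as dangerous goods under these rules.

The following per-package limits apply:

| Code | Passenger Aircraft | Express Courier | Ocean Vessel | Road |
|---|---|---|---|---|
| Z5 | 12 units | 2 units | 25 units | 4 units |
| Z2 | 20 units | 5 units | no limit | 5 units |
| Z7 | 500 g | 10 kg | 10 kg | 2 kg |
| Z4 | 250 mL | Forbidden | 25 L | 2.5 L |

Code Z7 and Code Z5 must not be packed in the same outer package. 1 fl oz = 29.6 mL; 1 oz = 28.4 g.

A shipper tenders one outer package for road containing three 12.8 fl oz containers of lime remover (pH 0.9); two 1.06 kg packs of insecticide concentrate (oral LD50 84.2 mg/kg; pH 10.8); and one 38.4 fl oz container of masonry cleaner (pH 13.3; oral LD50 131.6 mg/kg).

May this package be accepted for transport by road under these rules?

No

With pH 0.9 (≤ 2), the lime remover falls in Code Z4.
With oral LD50 84.2 mg/kg (< 100 mg/kg), the insecticide concentrate falls in Code Z7.
With pH 13.3 (≥ 12.5), the masonry cleaner falls in Code Z4.
Code Z7 quantity: two 1.06 kg packs = 2.12 kg.
That exceeds the Code Z7 road limit of 2 kg.
Code Z4 net quantity: (three 12.8 fl oz containers = 1136.64 mL) + (one 38.4 fl oz container = 1136.64 mL) = 2273.28 mL.
2273.28 mL ≤ 2.5 L (road limit, Code Z4) — within limit.
The segregation rule (Code Z7 with Code Z5) does not apply to Code Z7 with Code Z4.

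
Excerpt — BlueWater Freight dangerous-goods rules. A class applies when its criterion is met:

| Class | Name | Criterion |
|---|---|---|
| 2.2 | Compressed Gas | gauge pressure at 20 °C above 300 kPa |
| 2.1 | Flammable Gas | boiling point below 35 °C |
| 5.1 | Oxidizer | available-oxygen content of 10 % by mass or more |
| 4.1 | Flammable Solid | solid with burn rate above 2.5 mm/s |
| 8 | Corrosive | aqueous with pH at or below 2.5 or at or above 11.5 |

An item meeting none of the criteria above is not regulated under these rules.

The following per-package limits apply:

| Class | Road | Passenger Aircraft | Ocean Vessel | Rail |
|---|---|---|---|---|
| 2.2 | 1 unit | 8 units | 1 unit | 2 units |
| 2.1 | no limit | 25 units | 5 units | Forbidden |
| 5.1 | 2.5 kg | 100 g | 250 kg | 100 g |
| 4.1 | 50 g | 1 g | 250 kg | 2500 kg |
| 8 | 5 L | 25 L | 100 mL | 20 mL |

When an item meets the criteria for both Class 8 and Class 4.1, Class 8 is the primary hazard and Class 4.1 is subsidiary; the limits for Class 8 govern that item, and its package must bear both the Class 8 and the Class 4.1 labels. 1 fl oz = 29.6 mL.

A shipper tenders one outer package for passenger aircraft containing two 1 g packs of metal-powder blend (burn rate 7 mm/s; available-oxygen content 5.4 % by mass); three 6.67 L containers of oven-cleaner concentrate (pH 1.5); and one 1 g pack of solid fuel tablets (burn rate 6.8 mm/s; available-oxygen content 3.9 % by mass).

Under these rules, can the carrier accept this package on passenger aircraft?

With burn rate 7 mm/s (> 2.5 mm/s), the metal-powder blend falls in Class 4.1.
pH 1.5 meets the Class 8 criterion (Corrosive), so the oven-cleaner concentrate is Class 8.
Burn rate 6.8 mm/s meets the Class 4.1 criterion (Flammable Solid), so the solid fuel tablets are Class 4.1.
Total Class 4.1: (two 1 g packs = 2 g) + 1 g = 3 g.
3 g > 1 g (passenger aircraft limit, Class 4.1) — over the limit.
Class 8 quantity: three 6.67 L containers = 20.01 L.
That is within the Class 8 passenger aircraft limit of 25 L.

No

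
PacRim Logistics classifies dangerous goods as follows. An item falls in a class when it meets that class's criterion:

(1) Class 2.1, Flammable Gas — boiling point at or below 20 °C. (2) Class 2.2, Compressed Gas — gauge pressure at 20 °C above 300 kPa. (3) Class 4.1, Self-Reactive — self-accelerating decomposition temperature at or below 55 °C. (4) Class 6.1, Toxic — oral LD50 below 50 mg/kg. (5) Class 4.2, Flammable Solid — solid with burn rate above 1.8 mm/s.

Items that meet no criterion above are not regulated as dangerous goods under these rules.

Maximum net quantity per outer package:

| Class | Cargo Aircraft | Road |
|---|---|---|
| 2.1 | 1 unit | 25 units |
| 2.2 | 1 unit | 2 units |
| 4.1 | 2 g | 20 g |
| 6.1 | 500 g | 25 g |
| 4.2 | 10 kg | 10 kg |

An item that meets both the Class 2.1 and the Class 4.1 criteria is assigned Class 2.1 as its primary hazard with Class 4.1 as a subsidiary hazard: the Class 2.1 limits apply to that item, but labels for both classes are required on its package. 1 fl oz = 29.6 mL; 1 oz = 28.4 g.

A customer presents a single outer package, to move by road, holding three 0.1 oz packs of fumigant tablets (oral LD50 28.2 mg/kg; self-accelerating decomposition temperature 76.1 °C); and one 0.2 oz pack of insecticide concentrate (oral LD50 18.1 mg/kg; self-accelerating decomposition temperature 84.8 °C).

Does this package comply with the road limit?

The fumigant tablets have oral LD50 28.2 mg/kg, which is < 50 mg/kg, so they are Class 6.1 (Toxic).
Insecticide concentrate: oral LD50 18.1 mg/kg < 50 mg/kg → Class 6.1 (Toxic).
Class 6.1 net quantity: (three 0.1 oz packs = 8.52 g) + (one 0.2 oz pack = 5.68 g) = 14.2 g.
That is within the Class 6.1 road limit of 25 g.

Yes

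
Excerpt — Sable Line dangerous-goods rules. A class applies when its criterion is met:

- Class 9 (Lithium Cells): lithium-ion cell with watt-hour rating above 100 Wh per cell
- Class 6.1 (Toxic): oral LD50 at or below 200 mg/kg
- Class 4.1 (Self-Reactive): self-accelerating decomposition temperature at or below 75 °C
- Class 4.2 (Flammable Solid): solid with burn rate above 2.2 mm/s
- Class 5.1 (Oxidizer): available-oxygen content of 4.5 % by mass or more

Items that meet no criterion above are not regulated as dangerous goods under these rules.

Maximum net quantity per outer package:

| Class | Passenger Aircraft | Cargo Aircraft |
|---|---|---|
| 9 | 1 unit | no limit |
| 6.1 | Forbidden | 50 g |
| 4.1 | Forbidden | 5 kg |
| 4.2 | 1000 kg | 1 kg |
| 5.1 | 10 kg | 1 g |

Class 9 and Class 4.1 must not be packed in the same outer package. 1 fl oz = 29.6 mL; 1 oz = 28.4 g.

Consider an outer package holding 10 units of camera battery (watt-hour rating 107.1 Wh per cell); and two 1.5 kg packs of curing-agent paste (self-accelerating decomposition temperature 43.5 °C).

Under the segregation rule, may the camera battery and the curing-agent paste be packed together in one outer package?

No

With watt-hour rating 107.1 Wh per cell (> 100 Wh per cell), the camera battery falls in Class 9.
Self-accelerating decomposition temperature 43.5 °C meets the Class 4.1 criterion (Self-Reactive), so the curing-agent paste is Class 4.1.
Class 9 and Class 4.1 may not share an outer package.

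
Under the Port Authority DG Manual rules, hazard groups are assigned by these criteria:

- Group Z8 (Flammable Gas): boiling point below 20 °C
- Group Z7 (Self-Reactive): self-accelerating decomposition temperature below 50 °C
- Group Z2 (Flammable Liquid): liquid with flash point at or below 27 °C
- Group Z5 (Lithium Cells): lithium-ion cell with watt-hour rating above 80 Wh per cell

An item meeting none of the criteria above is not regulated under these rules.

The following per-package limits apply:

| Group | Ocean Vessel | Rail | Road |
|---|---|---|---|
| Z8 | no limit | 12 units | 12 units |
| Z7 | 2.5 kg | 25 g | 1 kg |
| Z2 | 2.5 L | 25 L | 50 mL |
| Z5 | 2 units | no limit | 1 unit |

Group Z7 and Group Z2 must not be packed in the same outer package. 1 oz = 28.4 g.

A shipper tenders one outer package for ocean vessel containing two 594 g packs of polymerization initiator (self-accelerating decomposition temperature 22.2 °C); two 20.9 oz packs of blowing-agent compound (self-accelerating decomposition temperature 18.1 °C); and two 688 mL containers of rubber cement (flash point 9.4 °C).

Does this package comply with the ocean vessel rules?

Self-accelerating decomposition temperature 22.2 °C meets the Group Z7 criterion (Self-Reactive), so the polymerization initiator is Group Z7.
Blowing-agent compound: self-accelerating decomposition temperature 18.1 °C < 50 °C → Group Z7 (Self-Reactive).
With flash point 9.4 °C (≤ 27 °C), the rubber cement falls in Group Z2.
Total Group Z7: (two 594 g packs = 1.188 kg) + (two 20.9 oz packs = 1187.12 g) = 2375.12 g.
2375.12 g is within the ocean vessel limit of 2.5 kg for Group Z7.
Group Z2 quantity: two 688 mL containers = 1.376 L.
That is within the Group Z2 ocean vessel limit of 2.5 L.
Group Z7 and Group Z2 may not share an outer package.

No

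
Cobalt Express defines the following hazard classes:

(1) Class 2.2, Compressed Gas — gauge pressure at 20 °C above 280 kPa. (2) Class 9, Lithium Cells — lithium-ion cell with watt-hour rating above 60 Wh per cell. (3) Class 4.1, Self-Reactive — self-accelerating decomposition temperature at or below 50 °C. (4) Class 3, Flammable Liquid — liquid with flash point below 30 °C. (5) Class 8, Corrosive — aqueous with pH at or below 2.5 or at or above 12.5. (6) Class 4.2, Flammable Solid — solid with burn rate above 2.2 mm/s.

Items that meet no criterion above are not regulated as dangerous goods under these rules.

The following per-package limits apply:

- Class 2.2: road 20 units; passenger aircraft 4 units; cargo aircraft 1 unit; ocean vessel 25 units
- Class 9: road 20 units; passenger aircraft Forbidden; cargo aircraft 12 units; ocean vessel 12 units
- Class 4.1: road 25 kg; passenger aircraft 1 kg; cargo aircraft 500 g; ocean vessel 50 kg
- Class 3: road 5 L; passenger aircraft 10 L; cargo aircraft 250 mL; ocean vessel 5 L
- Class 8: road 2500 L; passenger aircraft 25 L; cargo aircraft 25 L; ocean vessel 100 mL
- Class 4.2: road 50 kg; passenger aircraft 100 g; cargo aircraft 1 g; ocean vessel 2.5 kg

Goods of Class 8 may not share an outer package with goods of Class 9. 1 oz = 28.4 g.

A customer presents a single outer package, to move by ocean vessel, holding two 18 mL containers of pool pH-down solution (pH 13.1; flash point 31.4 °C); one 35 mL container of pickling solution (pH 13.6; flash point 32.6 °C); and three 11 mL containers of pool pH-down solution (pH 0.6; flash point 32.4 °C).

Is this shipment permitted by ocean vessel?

No

pH 13.1 meets the Class 8 criterion (Corrosive), so the pool pH-down solution is Class 8.
Pickling solution: pH 13.6 ≥ 12.5 → Class 8 (Corrosive).
With pH 0.6 (≤ 2.5), the pool pH-down solution falls in Class 8.
Class 8 net quantity: (two 18 mL containers = 36 mL) + 35 mL + (three 11 mL containers = 33 mL) = 104 mL.
104 mL > 100 mL (ocean vessel limit, Class 8) — over the limit.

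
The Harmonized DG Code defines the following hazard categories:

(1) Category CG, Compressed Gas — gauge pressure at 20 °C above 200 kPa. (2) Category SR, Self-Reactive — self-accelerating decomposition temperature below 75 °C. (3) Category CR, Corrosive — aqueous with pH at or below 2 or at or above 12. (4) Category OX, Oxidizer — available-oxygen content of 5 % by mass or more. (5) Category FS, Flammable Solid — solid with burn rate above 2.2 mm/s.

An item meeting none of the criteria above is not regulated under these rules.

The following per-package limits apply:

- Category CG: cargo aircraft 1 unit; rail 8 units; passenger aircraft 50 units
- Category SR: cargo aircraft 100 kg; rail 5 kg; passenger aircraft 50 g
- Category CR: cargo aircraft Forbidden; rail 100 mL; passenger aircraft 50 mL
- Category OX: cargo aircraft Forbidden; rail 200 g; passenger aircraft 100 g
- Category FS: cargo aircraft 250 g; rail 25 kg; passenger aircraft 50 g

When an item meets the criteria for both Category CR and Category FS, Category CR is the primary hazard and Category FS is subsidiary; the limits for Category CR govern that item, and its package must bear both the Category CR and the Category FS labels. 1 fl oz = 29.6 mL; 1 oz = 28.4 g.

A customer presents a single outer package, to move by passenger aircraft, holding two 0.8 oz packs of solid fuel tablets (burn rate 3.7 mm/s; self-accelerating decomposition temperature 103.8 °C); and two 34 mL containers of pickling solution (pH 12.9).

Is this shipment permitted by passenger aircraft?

Solid fuel tablets: burn rate 3.7 mm/s > 2.2 mm/s → Category FS (Flammable Solid).
With pH 12.9 (≥ 12), the pickling solution falls in Category CR.
Category FS quantity: two 0.8 oz packs = 45.44 g.
45.44 g is within the passenger aircraft limit of 50 g for Category FS.
Category CR quantity: two 34 mL containers = 68 mL.
That exceeds the Category CR passenger aircraft limit of 50 mL.

No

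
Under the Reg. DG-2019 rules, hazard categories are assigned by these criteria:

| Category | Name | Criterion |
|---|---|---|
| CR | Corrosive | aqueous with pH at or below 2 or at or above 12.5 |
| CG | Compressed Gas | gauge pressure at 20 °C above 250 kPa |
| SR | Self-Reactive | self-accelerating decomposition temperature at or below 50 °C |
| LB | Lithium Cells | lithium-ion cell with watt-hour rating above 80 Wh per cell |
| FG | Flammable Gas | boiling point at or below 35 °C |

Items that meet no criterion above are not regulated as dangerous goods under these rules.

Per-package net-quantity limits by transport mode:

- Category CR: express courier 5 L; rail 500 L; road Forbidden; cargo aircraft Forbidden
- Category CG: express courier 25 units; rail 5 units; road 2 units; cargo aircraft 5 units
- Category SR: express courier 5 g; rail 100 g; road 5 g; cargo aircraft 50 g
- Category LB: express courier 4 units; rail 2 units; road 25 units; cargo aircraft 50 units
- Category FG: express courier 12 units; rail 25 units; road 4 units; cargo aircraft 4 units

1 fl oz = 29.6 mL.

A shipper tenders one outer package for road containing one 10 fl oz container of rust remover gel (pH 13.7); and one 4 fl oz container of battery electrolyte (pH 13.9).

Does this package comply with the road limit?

No

pH 13.7 meets the Category CR criterion (Corrosive), so the rust remover gel is Category CR.
The battery electrolyte has pH 13.9, which is ≥ 12.5, so it is Category CR (Corrosive).
Total Category CR: (one 10 fl oz container = 296 mL) + (one 4 fl oz container = 118.4 mL) = 414.4 mL.
Category CR is Forbidden by road.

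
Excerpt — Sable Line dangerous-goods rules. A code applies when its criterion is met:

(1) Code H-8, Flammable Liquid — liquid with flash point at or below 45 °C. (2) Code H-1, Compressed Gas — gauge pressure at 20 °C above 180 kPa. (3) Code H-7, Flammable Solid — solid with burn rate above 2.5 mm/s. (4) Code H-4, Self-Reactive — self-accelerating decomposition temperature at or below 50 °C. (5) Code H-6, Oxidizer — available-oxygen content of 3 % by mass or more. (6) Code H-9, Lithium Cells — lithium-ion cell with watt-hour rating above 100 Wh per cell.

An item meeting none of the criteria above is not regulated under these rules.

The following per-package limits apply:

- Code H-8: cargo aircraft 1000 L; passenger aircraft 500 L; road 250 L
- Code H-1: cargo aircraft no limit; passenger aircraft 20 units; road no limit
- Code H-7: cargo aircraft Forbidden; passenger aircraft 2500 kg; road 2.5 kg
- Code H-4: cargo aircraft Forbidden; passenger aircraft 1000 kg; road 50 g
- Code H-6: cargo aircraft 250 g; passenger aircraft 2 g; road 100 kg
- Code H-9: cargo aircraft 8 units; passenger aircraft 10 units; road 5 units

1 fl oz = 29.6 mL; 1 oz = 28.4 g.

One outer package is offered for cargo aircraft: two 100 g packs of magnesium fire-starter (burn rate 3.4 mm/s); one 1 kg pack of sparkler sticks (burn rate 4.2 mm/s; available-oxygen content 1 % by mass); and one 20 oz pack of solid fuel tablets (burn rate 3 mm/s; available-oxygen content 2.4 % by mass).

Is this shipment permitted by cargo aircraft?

With burn rate 3.4 mm/s (> 2.5 mm/s), the magnesium fire-starter falls in Code H-7.
The sparkler sticks have burn rate 4.2 mm/s, which is > 2.5 mm/s, so they are Code H-7 (Flammable Solid).
The solid fuel tablets have burn rate 3 mm/s, which is > 2.5 mm/s, so they are Code H-7 (Flammable Solid).
Total Code H-7: (two 100 g packs = 200 g) + 1 kg + (one 20 oz pack = 568 g) = 1.768 kg.
Code H-7 is Forbidden by cargo aircraft.

No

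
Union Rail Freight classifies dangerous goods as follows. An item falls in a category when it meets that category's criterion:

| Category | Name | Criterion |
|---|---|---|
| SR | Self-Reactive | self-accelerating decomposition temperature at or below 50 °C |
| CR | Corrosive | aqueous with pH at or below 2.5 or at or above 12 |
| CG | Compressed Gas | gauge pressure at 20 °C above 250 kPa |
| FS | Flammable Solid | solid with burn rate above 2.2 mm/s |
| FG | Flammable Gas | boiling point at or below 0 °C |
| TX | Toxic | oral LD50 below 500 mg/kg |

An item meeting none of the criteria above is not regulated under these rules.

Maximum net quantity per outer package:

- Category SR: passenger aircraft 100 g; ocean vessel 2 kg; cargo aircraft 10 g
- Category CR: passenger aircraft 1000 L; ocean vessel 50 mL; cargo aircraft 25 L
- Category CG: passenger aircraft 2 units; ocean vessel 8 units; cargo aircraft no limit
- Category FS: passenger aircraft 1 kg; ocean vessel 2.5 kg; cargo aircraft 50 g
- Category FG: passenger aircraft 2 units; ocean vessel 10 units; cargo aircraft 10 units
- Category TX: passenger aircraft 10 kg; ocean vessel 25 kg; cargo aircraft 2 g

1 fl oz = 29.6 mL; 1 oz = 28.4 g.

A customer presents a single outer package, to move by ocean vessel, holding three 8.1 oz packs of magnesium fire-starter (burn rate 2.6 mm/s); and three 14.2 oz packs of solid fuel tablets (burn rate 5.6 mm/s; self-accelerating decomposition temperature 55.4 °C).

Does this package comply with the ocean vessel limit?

Yes

Magnesium fire-starter: burn rate 2.6 mm/s > 2.2 mm/s → Category FS (Flammable Solid).
Solid fuel tablets: burn rate 5.6 mm/s > 2.2 mm/s → Category FS (Flammable Solid).
Category FS net quantity: (three 8.1 oz packs = 690.12 g) + (three 14.2 oz packs = 1209.84 g) = 1899.96 g.
1899.96 g is within the ocean vessel limit of 2.5 kg for Category FS.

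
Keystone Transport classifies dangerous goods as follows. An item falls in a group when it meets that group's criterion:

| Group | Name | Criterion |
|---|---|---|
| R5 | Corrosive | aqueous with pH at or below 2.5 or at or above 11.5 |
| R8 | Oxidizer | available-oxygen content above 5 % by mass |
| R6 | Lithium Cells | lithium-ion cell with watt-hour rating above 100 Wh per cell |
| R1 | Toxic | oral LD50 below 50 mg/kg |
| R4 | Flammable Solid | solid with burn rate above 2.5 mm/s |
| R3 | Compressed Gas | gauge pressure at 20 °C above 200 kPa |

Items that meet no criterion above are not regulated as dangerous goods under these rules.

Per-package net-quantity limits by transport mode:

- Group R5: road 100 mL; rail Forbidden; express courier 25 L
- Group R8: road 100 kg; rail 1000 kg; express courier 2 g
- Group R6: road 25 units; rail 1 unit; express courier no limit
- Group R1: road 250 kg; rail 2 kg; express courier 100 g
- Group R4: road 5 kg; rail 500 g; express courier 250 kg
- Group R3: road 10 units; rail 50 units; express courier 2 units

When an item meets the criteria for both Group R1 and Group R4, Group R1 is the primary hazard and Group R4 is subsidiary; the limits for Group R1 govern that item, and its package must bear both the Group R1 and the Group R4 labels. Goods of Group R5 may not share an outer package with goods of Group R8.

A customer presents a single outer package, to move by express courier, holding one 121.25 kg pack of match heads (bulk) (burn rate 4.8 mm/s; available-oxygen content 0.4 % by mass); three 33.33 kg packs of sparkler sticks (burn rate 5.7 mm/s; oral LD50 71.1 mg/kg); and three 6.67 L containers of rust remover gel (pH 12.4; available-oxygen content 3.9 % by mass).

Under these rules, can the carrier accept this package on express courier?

Yes

Burn rate 4.8 mm/s meets the Group R4 criterion (Flammable Solid), so the match heads (bulk) are Group R4.
With burn rate 5.7 mm/s (> 2.5 mm/s), the sparkler sticks fall in Group R4.
Rust remover gel: pH 12.4 ≥ 11.5 → Group R5 (Corrosive).
Group R5 quantity: three 6.67 L containers = 20.01 L.
20.01 L is within the express courier limit of 25 L for Group R5.
Total Group R4: 121.25 kg + (three 33.33 kg packs = 99.99 kg) = 221.24 kg.
221.24 kg is within the express courier limit of 250 kg for Group R4.
The segregation rule (Group R5 with Group R8) does not apply to Group R5 with Group R4.
Every hazard group is within its express courier limit and no segregation rule is violated.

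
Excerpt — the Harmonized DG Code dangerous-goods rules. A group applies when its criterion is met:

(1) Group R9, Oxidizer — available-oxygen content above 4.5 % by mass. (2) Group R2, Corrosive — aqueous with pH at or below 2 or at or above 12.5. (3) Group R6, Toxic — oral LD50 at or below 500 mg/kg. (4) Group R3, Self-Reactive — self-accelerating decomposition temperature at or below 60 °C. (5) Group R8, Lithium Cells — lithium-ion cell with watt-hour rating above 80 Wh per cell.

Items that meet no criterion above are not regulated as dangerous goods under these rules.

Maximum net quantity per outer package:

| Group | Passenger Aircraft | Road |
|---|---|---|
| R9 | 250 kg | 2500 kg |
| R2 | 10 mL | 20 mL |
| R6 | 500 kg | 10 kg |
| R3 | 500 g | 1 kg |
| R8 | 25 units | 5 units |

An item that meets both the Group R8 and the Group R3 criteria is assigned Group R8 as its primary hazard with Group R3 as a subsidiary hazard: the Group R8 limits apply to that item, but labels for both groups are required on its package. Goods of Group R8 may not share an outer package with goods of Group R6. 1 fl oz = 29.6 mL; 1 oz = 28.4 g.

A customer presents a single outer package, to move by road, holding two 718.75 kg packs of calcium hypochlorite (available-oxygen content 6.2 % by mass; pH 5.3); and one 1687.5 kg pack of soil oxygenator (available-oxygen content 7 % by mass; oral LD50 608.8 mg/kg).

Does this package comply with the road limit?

No

The calcium hypochlorite has available-oxygen content 6.2 % by mass, which is > 4.5 % by mass, so it is Group R9 (Oxidizer).
The soil oxygenator has available-oxygen content 7 % by mass, which is > 4.5 % by mass, so it is Group R9 (Oxidizer).
Group R9 net quantity: (two 718.75 kg packs = 1437.5 kg) + 1687.5 kg = 3125 kg.
That exceeds the Group R9 road limit of 2500 kg.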